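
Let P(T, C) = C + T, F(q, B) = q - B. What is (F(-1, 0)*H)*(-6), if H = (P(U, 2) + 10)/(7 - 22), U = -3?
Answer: -18/5 ≈ -3.6000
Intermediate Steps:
H = -⅗ (H = ((2 - 3) + 10)/(7 - 22) = (-1 + 10)/(-15) = 9*(-1/15) = -⅗ ≈ -0.60000)
(F(-1, 0)*H)*(-6) = ((-1 - 1*0)*(-⅗))*(-6) = ((-1 + 0)*(-⅗))*(-6) = -1*(-⅗)*(-6) = (⅗)*(-6) = -18/5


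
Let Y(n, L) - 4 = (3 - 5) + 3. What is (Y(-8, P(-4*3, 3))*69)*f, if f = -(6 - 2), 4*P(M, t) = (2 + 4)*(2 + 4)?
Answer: -1380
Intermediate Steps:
P(M, t) = 9 (P(M, t) = ((2 + 4)*(2 + 4))/4 = (6*6)/4 = (¼)*36 = 9)
Y(n, L) = 5 (Y(n, L) = 4 + ((3 - 5) + 3) = 4 + (-2 + 3) = 4 + 1 = 5)
f = -4 (f = -1*4 = -4)
(Y(-8, P(-4*3, 3))*69)*f = (5*69)*(-4) = 345*(-4) = -1380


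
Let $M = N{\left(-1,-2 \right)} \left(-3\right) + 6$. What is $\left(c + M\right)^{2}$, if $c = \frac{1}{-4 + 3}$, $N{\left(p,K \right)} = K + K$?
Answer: $289$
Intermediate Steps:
$N{\left(p,K \right)} = 2 K$
$M = 18$ ($M = 2 \left(-2\right) \left(-3\right) + 6 = \left(-4\right) \left(-3\right) + 6 = 12 + 6 = 18$)
$c = -1$ ($c = \frac{1}{-1} = -1$)
$\left(c + M\right)^{2} = \left(-1 + 18\right)^{2} = 17^{2} = 289$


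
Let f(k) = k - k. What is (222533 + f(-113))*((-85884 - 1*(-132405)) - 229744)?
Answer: -40773163859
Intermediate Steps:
f(k) = 0
(222533 + f(-113))*((-85884 - 1*(-132405)) - 229744) = (222533 + 0)*((-85884 - 1*(-132405)) - 229744) = 222533*((-85884 + 132405) - 229744) = 222533*(46521 - 229744) = 222533*(-183223) = -40773163859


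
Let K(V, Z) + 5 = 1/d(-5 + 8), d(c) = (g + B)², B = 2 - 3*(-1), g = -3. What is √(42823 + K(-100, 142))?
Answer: √171273/2 ≈ 206.93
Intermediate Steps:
B = 5 (B = 2 + 3 = 5)
d(c) = 4 (d(c) = (-3 + 5)² = 2² = 4)
K(V, Z) = -19/4 (K(V, Z) = -5 + 1/4 = -5 + ¼ = -19/4)
√(42823 + K(-100, 142)) = √(42823 - 19/4) = √(171273/4) = √171273/2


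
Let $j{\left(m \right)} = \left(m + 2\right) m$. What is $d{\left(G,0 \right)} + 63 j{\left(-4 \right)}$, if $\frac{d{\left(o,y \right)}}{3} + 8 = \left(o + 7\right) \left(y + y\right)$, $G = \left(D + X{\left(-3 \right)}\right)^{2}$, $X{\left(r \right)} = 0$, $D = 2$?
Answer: $480$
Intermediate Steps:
$j{\left(m \right)} = m \left(2 + m\right)$ ($j{\left(m \right)} = \left(2 + m\right) m = m \left(2 + m\right)$)
$G = 4$ ($G = \left(2 + 0\right)^{2} = 2^{2} = 4$)
$d{\left(o,y \right)} = -24 + 6 y \left(7 + o\right)$ ($d{\left(o,y \right)} = -24 + 3 \left(o + 7\right) \left(y + y\right) = -24 + 3 \left(7 + o\right) 2 y = -24 + 3 \cdot 2 y \left(7 + o\right) = -24 + 6 y \left(7 + o\right)$)
$d{\left(G,0 \right)} + 63 j{\left(-4 \right)} = \left(-24 + 42 \cdot 0 + 6 \cdot 4 \cdot 0\right) + 63 \left(- 4 \left(2 - 4\right)\right) = \left(-24 + 0 + 0\right) + 63 \left(\left(-4\right) \left(-2\right)\right) = -24 + 63 \cdot 8 = -24 + 504 = 480$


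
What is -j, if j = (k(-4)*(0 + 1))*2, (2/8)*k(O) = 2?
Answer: -16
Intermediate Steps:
k(O) = 8 (k(O) = 4*2 = 8)
j = 16 (j = (8*(0 + 1))*2 = (8*1)*2 = 8*2 = 16)
-j = -1*16 = -16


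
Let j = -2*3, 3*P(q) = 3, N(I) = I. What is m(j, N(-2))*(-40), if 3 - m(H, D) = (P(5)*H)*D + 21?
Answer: 1200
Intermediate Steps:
P(q) = 1 (P(q) = (⅓)*3 = 1)
j = -6
m(H, D) = -18 - D*H (m(H, D) = 3 - ((1*H)*D + 21) = 3 - (H*D + 21) = 3 - (D*H + 21) = 3 - (21 + D*H) = 3 + (-21 - D*H) = -18 - D*H)
m(j, N(-2))*(-40) = (-18 - 1*(-2)*(-6))*(-40) = (-18 - 12)*(-40) = -30*(-40) = 1200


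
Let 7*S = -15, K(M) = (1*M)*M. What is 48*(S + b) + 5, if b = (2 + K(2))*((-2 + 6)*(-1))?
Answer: -8749/7 ≈ -1249.9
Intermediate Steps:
K(M) = M**2 (K(M) = M*M = M**2)
S = -15/7 (S = (1/7)*(-15) = -15/7 ≈ -2.1429)
b = -24 (b = (2 + 2**2)*((-2 + 6)*(-1)) = (2 + 4)*(4*(-1)) = 6*(-4) = -24)
48*(S + b) + 5 = 48*(-15/7 - 24) + 5 = 48*(-183/7) + 5 = -8784/7 + 5 = -8749/7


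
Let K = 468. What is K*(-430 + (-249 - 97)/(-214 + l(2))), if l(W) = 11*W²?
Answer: -17024436/85 ≈ -2.0029e+5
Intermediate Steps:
K*(-430 + (-249 - 97)/(-214 + l(2))) = 468*(-430 + (-249 - 97)/(-214 + 11*2²)) = 468*(-430 - 346/(-214 + 11*4)) = 468*(-430 - 346/(-214 + 44)) = 468*(-430 - 346/(-170)) = 468*(-430 - 346*(-1/170)) = 468*(-430 + 173/85) = 468*(-36377/85) = -17024436/85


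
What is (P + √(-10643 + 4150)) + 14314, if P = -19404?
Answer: -5090 + I*√6493 ≈ -5090.0 + 80.579*I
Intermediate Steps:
(P + √(-10643 + 4150)) + 14314 = (-19404 + √(-10643 + 4150)) + 14314 = (-19404 + √(-6493)) + 14314 = (-19404 + I*√6493) + 14314 = -5090 + I*√6493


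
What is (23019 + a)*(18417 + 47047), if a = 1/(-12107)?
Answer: 18244229718848/12107 ≈ 1.5069e+9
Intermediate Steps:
a = -1/12107 ≈ -8.2597e-5
(23019 + a)*(18417 + 47047) = (23019 - 1/12107)*(18417 + 47047) = (278691032/12107)*65464 = 18244229718848/12107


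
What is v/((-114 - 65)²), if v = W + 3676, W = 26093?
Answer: 29769/32041 ≈ 0.92909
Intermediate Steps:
v = 29769 (v = 26093 + 3676 = 29769)
v/((-114 - 65)²) = 29769/((-114 - 65)²) = 29769/((-179)²) = 29769/32041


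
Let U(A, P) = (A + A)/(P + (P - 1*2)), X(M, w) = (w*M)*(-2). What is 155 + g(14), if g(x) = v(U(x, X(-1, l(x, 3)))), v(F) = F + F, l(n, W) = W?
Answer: 803/5 ≈ 160.60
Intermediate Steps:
X(M, w) = -2*M*w (X(M, w) = (M*w)*(-2) = -2*M*w)
U(A, P) = 2*A/(-2 + 2*P) (U(A, P) = (2*A)/(P + (P - 2)) = (2*A)/(P + (-2 + P)) = (2*A)/(-2 + 2*P) = 2*A/(-2 + 2*P))
v(F) = 2*F
g(x) = 2*x/5 (g(x) = 2*(x/(-1 - 2*(-1)*3)) = 2*(x/(-1 + 6)) = 2*(x/5) = 2*x/5)
155 + g(14) = 155 + (⅖)*14 = 155 + 28/5 = 803/5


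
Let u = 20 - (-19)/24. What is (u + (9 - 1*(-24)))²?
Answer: 1666681/576 ≈ 2893.5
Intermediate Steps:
u = 499/24 (u = 20 - (-19)/24 = 20 - 1*(-19/24) = 20 + 19/24 = 499/24 ≈ 20.792)
(u + (9 - 1*(-24)))² = (499/24 + (9 - 1*(-24)))² = (499/24 + (9 + 24))² = (499/24 + 33)² = (1291/24)² = 1666681/576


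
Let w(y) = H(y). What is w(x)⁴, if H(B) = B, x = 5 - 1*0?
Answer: 625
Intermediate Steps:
x = 5 (x = 5 + 0 = 5)
w(y) = y
w(x)⁴ = 5⁴ = 625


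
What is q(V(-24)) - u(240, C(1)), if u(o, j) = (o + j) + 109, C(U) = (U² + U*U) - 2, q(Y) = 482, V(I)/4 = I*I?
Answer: 133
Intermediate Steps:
V(I) = 4*I² (V(I) = 4*(I*I) = 4*I²)
C(U) = -2 + 2*U² (C(U) = (U² + U²) - 2 = 2*U² - 2 = -2 + 2*U²)
u(o, j) = 109 + j + o (u(o, j) = (j + o) + 109 = 109 + j + o)
q(V(-24)) - u(240, C(1)) = 482 - (109 + (-2 + 2*1²) + 240) = 482 - (109 + (-2 + 2*1) + 240) = 482 - (109 + (-2 + 2) + 240) = 482 - (109 + 0 + 240) = 482 - 1*349 = 482 - 349 = 133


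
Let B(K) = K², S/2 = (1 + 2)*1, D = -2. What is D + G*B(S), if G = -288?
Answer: -10370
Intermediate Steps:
S = 6 (S = 2*((1 + 2)*1) = 2*(3*1) = 2*3 = 6)
D + G*B(S) = -2 - 288*6² = -2 - 288*36 = -2 - 10368 = -10370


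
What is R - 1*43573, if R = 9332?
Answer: -34241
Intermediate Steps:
R - 1*43573 = 9332 - 1*43573 = 9332 - 43573 = -34241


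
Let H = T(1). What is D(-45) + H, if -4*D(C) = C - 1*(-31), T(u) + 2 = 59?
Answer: 121/2 ≈ 60.500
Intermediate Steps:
T(u) = 57 (T(u) = -2 + 59 = 57)
H = 57
D(C) = -31/4 - C/4 (D(C) = -(C - 1*(-31))/4 = -(C + 31)/4 = -(31 + C)/4 = -31/4 - C/4)
D(-45) + H = (-31/4 - ¼*(-45)) + 57 = (-31/4 + 45/4) + 57 = 7/2 + 57 = 121/2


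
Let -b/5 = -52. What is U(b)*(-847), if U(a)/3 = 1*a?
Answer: -660660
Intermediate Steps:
b = 260 (b = -5*(-52) = 260)
U(a) = 3*a (U(a) = 3*(1*a) = 3*a)
U(b)*(-847) = (3*260)*(-847) = 780*(-847) = -660660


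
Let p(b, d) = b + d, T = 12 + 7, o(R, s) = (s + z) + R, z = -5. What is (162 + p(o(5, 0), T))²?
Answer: 32761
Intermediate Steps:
o(R, s) = -5 + R + s (o(R, s) = (s - 5) + R = (-5 + s) + R = -5 + R + s)
T = 19
(162 + p(o(5, 0), T))² = (162 + ((-5 + 5 + 0) + 19))² = (162 + (0 + 19))² = (162 + 19)² = 181² = 32761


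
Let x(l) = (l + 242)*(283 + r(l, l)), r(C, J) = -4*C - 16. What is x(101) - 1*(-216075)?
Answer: 169084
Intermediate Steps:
r(C, J) = -16 - 4*C
x(l) = (242 + l)*(267 - 4*l) (x(l) = (l + 242)*(283 + (-16 - 4*l)) = (242 + l)*(267 - 4*l))
x(101) - 1*(-216075) = (64614 - 701*101 - 4*101**2) - 1*(-216075) = (64614 - 70801 - 4*10201) + 216075 = (64614 - 70801 - 40804) + 216075 = -46991 + 216075 = 169084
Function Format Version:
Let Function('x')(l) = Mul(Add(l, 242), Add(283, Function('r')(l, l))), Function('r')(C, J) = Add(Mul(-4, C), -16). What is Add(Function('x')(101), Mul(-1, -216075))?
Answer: 169084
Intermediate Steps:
Function('r')(C, J) = Add(-16, Mul(-4, C))
Function('x')(l) = Mul(Add(242, l), Add(267, Mul(-4, l))) (Function('x')(l) = Mul(Add(l, 242), Add(283, Add(-16, Mul(-4, l)))) = Mul(Add(242, l), Add(267, Mul(-4, l))))
Add(Function('x')(101), Mul(-1, -216075)) = Add(Add(64614, Mul(-701, 101), Mul(-4, Pow(101, 2))), Mul(-1, -216075)) = Add(Add(64614, -70801, Mul(-4, 10201)), 216075) = Add(Add(64614, -70801, -40804), 216075) = Add(-46991, 216075) = 169084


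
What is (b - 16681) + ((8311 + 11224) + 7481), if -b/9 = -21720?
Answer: 205815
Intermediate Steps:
b = 195480 (b = -9*(-21720) = 195480)
(b - 16681) + ((8311 + 11224) + 7481) = (195480 - 16681) + ((8311 + 11224) + 7481) = 178799 + (19535 + 7481) = 178799 + 27016 = 205815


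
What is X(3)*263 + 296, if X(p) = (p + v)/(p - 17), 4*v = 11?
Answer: 10527/56 ≈ 187.98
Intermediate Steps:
v = 11/4 (v = (¼)*11 = 11/4 ≈ 2.7500)
X(p) = (11/4 + p)/(-17 + p) (X(p) = (p + 11/4)/(p - 17) = (11/4 + p)/(-17 + p))
X(3)*263 + 296 = ((11/4 + 3)/(-17 + 3))*263 + 296 = ((23/4)/(-14))*263 + 296 = -1/14*23/4*263 + 296 = -23/56*263 + 296 = -6049/56 + 296 = 10527/56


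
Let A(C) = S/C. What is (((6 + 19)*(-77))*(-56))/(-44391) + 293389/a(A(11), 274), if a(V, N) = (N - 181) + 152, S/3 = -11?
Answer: 12997420099/10875795 ≈ 1195.1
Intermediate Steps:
S = -33 (S = 3*(-11) = -33)
A(C) = -33/C
a(V, N) = -29 + N (a(V, N) = (-181 + N) + 152 = -29 + N)
(((6 + 19)*(-77))*(-56))/(-44391) + 293389/a(A(11), 274) = (((6 + 19)*(-77))*(-56))/(-44391) + 293389/(-29 + 274) = ((25*(-77))*(-56))*(-1/44391) + 293389/245 = -1925*(-56)*(-1/44391) + 293389*(1/245) = 107800*(-1/44391) + 293389/245 = -107800/44391 + 293389/245 = 12997420099/10875795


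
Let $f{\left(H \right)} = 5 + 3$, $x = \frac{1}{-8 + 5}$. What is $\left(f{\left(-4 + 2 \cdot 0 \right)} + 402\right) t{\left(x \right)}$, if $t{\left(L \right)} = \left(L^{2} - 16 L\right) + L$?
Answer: $\frac{18860}{9} \approx 2095.6$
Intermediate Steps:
$x = - \frac{1}{3}$ ($x = \frac{1}{-3} = - \frac{1}{3} \approx -0.33333$)
$t{\left(L \right)} = L^{2} - 15 L$
$f{\left(H \right)} = 8$
$\left(f{\left(-4 + 2 \cdot 0 \right)} + 402\right) t{\left(x \right)} = \left(8 + 402\right) \left(- \frac{-15 - \frac{1}{3}}{3}\right) = 410 \left(\left(- \frac{1}{3}\right) \left(- \frac{46}{3}\right)\right) = 410 \cdot \frac{46}{9} = \frac{18860}{9}$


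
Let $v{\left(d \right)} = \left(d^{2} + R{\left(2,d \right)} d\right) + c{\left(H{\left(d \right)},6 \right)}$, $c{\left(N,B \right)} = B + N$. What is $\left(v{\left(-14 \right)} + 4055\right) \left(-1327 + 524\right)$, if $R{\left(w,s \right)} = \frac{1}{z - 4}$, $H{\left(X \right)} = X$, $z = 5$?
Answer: $-3395887$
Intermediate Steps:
$R{\left(w,s \right)} = 1$ ($R{\left(w,s \right)} = \frac{1}{5 - 4} = 1^{-1} = 1$)
$v{\left(d \right)} = 6 + d^{2} + 2 d$ ($v{\left(d \right)} = \left(d^{2} + 1 d\right) + \left(6 + d\right) = \left(d^{2} + d\right) + \left(6 + d\right) = \left(d + d^{2}\right) + \left(6 + d\right) = 6 + d^{2} + 2 d$)
$\left(v{\left(-14 \right)} + 4055\right) \left(-1327 + 524\right) = \left(\left(6 + \left(-14\right)^{2} + 2 \left(-14\right)\right) + 4055\right) \left(-1327 + 524\right) = \left(\left(6 + 196 - 28\right) + 4055\right) \left(-803\right) = \left(174 + 4055\right) \left(-803\right) = 4229 \left(-803\right) = -3395887$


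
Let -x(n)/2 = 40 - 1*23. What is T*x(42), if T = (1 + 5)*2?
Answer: -408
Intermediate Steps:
x(n) = -34 (x(n) = -2*(40 - 1*23) = -2*(40 - 23) = -2*17 = -34)
T = 12 (T = 6*2 = 12)
T*x(42) = 12*(-34) = -408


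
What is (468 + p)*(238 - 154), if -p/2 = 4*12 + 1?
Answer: 31080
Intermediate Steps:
p = -98 (p = -2*(4*12 + 1) = -2*(48 + 1) = -2*49 = -98)
(468 + p)*(238 - 154) = (468 - 98)*(238 - 154) = 370*84 = 31080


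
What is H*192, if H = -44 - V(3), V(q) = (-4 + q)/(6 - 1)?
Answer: -42048/5 ≈ -8409.6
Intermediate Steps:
V(q) = -⅘ + q/5 (V(q) = (-4 + q)/5 = (-4 + q)*(⅕) = -⅘ + q/5)
H = -219/5 (H = -44 - (-⅘ + (⅕)*3) = -44 - (-⅘ + ⅗) = -44 - 1*(-⅕) = -44 + ⅕ = -219/5 ≈ -43.800)
H*192 = -219/5*192 = -42048/5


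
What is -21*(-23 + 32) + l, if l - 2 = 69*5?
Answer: 158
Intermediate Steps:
l = 347 (l = 2 + 69*5 = 2 + 345 = 347)
-21*(-23 + 32) + l = -21*(-23 + 32) + 347 = -21*9 + 347 = -189 + 347 = 158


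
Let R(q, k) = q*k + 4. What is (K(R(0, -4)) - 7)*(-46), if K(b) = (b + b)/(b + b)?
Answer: 276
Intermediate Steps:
R(q, k) = 4 + k*q (R(q, k) = k*q + 4 = 4 + k*q)
K(b) = 1 (K(b) = (2*b)/((2*b)) = (2*b)*(1/(2*b)) = 1)
(K(R(0, -4)) - 7)*(-46) = (1 - 7)*(-46) = -6*(-46) = 276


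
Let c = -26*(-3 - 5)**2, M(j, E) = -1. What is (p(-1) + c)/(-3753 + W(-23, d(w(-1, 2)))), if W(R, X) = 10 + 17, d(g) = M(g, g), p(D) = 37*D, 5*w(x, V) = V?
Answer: 21/46 ≈ 0.45652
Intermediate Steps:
w(x, V) = V/5
d(g) = -1
W(R, X) = 27
c = -1664 (c = -26*(-8)**2 = -26*64 = -1664)
(p(-1) + c)/(-3753 + W(-23, d(w(-1, 2)))) = (37*(-1) - 1664)/(-3753 + 27) = (-37 - 1664)/(-3726) = -1701*(-1/3726) = 21/46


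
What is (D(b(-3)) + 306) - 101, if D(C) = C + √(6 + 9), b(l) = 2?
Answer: 207 + √15 ≈ 210.87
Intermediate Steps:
D(C) = C + √15
(D(b(-3)) + 306) - 101 = ((2 + √15) + 306) - 101 = (308 + √15) - 101 = 207 + √15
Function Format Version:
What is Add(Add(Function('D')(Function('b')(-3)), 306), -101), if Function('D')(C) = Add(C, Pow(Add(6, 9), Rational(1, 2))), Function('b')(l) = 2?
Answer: Add(207, Pow(15, Rational(1, 2))) ≈ 210.87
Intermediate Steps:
Function('D')(C) = Add(C, Pow(15, Rational(1, 2)))
Add(Add(Function('D')(Function('b')(-3)), 306), -101) = Add(Add(Add(2, Pow(15, Rational(1, 2))), 306), -101) = Add(Add(308, Pow(15, Rational(1, 2))), -101) = Add(207, Pow(15, Rational(1, 2)))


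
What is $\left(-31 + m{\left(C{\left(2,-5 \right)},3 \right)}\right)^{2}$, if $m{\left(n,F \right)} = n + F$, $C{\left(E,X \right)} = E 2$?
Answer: $576$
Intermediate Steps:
$C{\left(E,X \right)} = 2 E$
$m{\left(n,F \right)} = F + n$
$\left(-31 + m{\left(C{\left(2,-5 \right)},3 \right)}\right)^{2} = \left(-31 + \left(3 + 2 \cdot 2\right)\right)^{2} = \left(-31 + \left(3 + 4\right)\right)^{2} = \left(-31 + 7\right)^{2} = \left(-24\right)^{2} = 576$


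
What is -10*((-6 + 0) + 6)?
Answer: 0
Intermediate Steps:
-10*((-6 + 0) + 6) = -10*(-6 + 6) = -10*0 = 0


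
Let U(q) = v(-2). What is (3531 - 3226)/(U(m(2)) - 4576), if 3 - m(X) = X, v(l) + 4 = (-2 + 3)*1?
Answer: -305/4579 ≈ -0.066608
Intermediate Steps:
v(l) = -3 (v(l) = -4 + (-2 + 3)*1 = -4 + 1*1 = -4 + 1 = -3)
m(X) = 3 - X
U(q) = -3
(3531 - 3226)/(U(m(2)) - 4576) = (3531 - 3226)/(-3 - 4576) = 305/(-4579) = 305*(-1/4579) = -305/4579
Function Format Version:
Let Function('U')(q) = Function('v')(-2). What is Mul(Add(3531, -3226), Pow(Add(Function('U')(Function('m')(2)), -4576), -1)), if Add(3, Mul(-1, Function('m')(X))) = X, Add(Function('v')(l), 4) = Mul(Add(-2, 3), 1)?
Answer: Rational(-305, 4579) ≈ -0.066608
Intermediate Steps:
Function('v')(l) = -3 (Function('v')(l) = Add(-4, Mul(Add(-2, 3), 1)) = Add(-4, Mul(1, 1)) = Add(-4, 1) = -3)
Function('m')(X) = Add(3, Mul(-1, X))
Function('U')(q) = -3
Mul(Add(3531, -3226), Pow(Add(Function('U')(Function('m')(2)), -4576), -1)) = Mul(Add(3531, -3226), Pow(Add(-3, -4576), -1)) = Mul(305, Pow(-4579, -1)) = Mul(305, Rational(-1, 4579)) = Rational(-305, 4579)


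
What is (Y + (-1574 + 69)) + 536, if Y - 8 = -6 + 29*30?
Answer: -97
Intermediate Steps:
Y = 872 (Y = 8 + (-6 + 29*30) = 8 + (-6 + 870) = 8 + 864 = 872)
(Y + (-1574 + 69)) + 536 = (872 + (-1574 + 69)) + 536 = (872 - 1505) + 536 = -633 + 536 = -97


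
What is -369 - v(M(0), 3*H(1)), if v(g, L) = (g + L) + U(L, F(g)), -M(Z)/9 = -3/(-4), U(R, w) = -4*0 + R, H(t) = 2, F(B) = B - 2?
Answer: -1497/4 ≈ -374.25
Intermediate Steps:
F(B) = -2 + B
U(R, w) = R (U(R, w) = 0 + R = R)
M(Z) = -27/4 (M(Z) = -(-27)/(-4) = -(-27)*(-1)/4 = -9*3/4 = -27/4)
v(g, L) = g + 2*L (v(g, L) = (g + L) + L = (L + g) + L = g + 2*L)
-369 - v(M(0), 3*H(1)) = -369 - (-27/4 + 2*(3*2)) = -369 - (-27/4 + 2*6) = -369 - (-27/4 + 12) = -369 - 1*21/4 = -369 - 21/4 = -1497/4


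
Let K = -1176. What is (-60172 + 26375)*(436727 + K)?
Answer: -14720317147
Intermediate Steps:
(-60172 + 26375)*(436727 + K) = (-60172 + 26375)*(436727 - 1176) = -33797*435551 = -14720317147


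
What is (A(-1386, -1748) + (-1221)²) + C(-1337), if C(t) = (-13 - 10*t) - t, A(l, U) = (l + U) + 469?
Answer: 1502870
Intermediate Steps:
A(l, U) = 469 + U + l (A(l, U) = (U + l) + 469 = 469 + U + l)
C(t) = -13 - 11*t
(A(-1386, -1748) + (-1221)²) + C(-1337) = ((469 - 1748 - 1386) + (-1221)²) + (-13 - 11*(-1337)) = (-2665 + 1490841) + (-13 + 14707) = 1488176 + 14694 = 1502870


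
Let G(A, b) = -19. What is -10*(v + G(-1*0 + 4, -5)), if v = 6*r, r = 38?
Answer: -2090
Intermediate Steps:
v = 228 (v = 6*38 = 228)
-10*(v + G(-1*0 + 4, -5)) = -10*(228 - 19) = -10*209 = -2090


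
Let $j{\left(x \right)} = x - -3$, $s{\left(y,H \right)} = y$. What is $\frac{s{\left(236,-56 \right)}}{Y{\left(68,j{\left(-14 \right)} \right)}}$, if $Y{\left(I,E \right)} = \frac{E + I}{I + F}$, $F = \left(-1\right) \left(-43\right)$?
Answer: $\frac{8732}{19} \approx 459.58$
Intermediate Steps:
$F = 43$
$j{\left(x \right)} = 3 + x$ ($j{\left(x \right)} = x + 3 = 3 + x$)
$Y{\left(I,E \right)} = \frac{E + I}{43 + I}$ ($Y{\left(I,E \right)} = \frac{E + I}{I + 43} = \frac{E + I}{43 + I}$)
$\frac{s{\left(236,-56 \right)}}{Y{\left(68,j{\left(-14 \right)} \right)}} = \frac{236}{\frac{1}{43 + 68} \left(\left(3 - 14\right) + 68\right)} = \frac{236}{\frac{1}{111} \left(-11 + 68\right)} = \frac{236}{\frac{1}{111} \cdot 57} = \frac{236}{\frac{19}{37}} = 236 \cdot \frac{37}{19} = \frac{8732}{19}$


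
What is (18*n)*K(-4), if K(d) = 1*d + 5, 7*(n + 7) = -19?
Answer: -1224/7 ≈ -174.86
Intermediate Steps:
n = -68/7 (n = -7 + (⅐)*(-19) = -7 - 19/7 = -68/7 ≈ -9.7143)
K(d) = 5 + d (K(d) = d + 5 = 5 + d)
(18*n)*K(-4) = (18*(-68/7))*(5 - 4) = -1224/7*1 = -1224/7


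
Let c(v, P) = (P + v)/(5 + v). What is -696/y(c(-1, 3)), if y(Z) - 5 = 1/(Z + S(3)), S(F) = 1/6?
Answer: -1392/13 ≈ -107.08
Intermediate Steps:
S(F) = ⅙
c(v, P) = (P + v)/(5 + v)
y(Z) = 5 + 1/(⅙ + Z) (y(Z) = 5 + 1/(Z + ⅙) = 5 + 1/(⅙ + Z))
-696/y(c(-1, 3)) = -696*(1 + 6*((3 - 1)/(5 - 1)))/(11 + 30*((3 - 1)/(5 - 1))) = -696*(1 + 6*(2/4))/(11 + 30*(2/4)) = -696*(1 + 6*((¼)*2))/(11 + 30*((¼)*2)) = -696*(1 + 6*(½))/(11 + 30*(½)) = -696*(1 + 3)/(11 + 15) = -696/(26/4) = -696/((¼)*26) = -696/13/2 = -696*2/13 = -1392/13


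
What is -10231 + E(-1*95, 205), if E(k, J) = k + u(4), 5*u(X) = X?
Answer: -51626/5 ≈ -10325.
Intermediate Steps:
u(X) = X/5
E(k, J) = ⅘ + k (E(k, J) = k + (⅕)*4 = k + ⅘ = ⅘ + k)
-10231 + E(-1*95, 205) = -10231 + (⅘ - 1*95) = -10231 + (⅘ - 95) = -10231 - 471/5 = -51626/5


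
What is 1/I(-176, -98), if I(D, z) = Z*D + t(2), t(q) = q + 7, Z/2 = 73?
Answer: -1/25687 ≈ -3.8930e-5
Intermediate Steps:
Z = 146 (Z = 2*73 = 146)
t(q) = 7 + q
I(D, z) = 9 + 146*D (I(D, z) = 146*D + (7 + 2) = 146*D + 9 = 9 + 146*D)
1/I(-176, -98) = 1/(9 + 146*(-176)) = 1/(9 - 25696) = 1/(-25687) = -1/25687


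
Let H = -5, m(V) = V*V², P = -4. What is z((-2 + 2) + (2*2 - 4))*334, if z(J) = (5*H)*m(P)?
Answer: 534400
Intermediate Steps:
m(V) = V³
z(J) = 1600 (z(J) = (5*(-5))*(-4)³ = -25*(-64) = 1600)
z((-2 + 2) + (2*2 - 4))*334 = 1600*334 = 534400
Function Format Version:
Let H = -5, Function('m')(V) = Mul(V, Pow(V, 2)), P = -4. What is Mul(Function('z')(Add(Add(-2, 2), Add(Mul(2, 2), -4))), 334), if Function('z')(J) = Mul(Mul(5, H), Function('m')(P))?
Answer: 534400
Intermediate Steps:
Function('m')(V) = Pow(V, 3)
Function('z')(J) = 1600 (Function('z')(J) = Mul(Mul(5, -5), Pow(-4, 3)) = Mul(-25, -64) = 1600)
Mul(Function('z')(Add(Add(-2, 2), Add(Mul(2, 2), -4))), 334) = Mul(1600, 334) = 534400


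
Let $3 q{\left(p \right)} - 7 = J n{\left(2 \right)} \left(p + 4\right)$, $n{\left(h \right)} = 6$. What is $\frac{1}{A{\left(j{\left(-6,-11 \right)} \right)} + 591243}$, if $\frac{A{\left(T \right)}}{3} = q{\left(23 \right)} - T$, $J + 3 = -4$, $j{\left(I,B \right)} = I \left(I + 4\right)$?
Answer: $\frac{1}{590080} \approx 1.6947 \cdot 10^{-6}$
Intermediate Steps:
$j{\left(I,B \right)} = I \left(4 + I\right)$
$J = -7$ ($J = -3 - 4 = -7$)
$q{\left(p \right)} = - \frac{161}{3} - 14 p$ ($q{\left(p \right)} = \frac{7}{3} + \frac{\left(-7\right) 6 \left(p + 4\right)}{3} = \frac{7}{3} + \frac{\left(-7\right) 6 \left(4 + p\right)}{3} = \frac{7}{3} + \frac{\left(-7\right) \left(24 + 6 p\right)}{3} = \frac{7}{3} + \frac{-168 - 42 p}{3} = \frac{7}{3} - \left(56 + 14 p\right) = - \frac{161}{3} - 14 p$)
$A{\left(T \right)} = -1127 - 3 T$ ($A{\left(T \right)} = 3 \left(\left(- \frac{161}{3} - 322\right) - T\right) = 3 \left(- \frac{1127}{3} - T\right) = -1127 - 3 T$)
$\frac{1}{A{\left(j{\left(-6,-11 \right)} \right)} + 591243} = \frac{1}{\left(-1127 - 3 \left(- 6 \left(4 - 6\right)\right)\right) + 591243} = \frac{1}{\left(-1127 - 3 \left(\left(-6\right) \left(-2\right)\right)\right) + 591243} = \frac{1}{\left(-1127 - 36\right) + 591243} = \frac{1}{-1163 + 591243} = \frac{1}{590080}$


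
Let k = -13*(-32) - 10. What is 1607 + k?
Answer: 2013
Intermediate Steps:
k = 406 (k = 416 - 10 = 406)
1607 + k = 1607 + 406 = 2013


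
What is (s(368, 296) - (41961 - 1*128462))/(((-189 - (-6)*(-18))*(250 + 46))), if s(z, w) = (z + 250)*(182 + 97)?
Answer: -258923/87912 ≈ -2.9453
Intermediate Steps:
s(z, w) = 69750 + 279*z (s(z, w) = (250 + z)*279 = 69750 + 279*z)
(s(368, 296) - (41961 - 1*128462))/(((-189 - (-6)*(-18))*(250 + 46))) = ((69750 + 279*368) - (41961 - 1*128462))/(((-189 - (-6)*(-18))*(250 + 46))) = ((69750 + 102672) - (41961 - 128462))/(((-189 - 1*108)*296)) = (172422 - 1*(-86501))/(((-189 - 108)*296)) = (172422 + 86501)/((-297*296)) = 258923/(-87912) = 258923*(-1/87912) = -258923/87912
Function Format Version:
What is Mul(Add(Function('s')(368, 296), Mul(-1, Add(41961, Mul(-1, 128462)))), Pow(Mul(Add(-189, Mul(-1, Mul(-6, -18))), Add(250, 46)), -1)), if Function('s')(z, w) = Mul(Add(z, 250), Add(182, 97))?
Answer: Rational(-258923, 87912) ≈ -2.9453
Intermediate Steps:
Function('s')(z, w) = Add(69750, Mul(279, z)) (Function('s')(z, w) = Mul(Add(250, z), 279) = Add(69750, Mul(279, z)))
Mul(Add(Function('s')(368, 296), Mul(-1, Add(41961, Mul(-1, 128462)))), Pow(Mul(Add(-189, Mul(-1, Mul(-6, -18))), Add(250, 46)), -1)) = Mul(Add(Add(69750, Mul(279, 368)), Mul(-1, Add(41961, Mul(-1, 128462)))), Pow(Mul(Add(-189, Mul(-1, Mul(-6, -18))), Add(250, 46)), -1)) = Mul(Add(Add(69750, 102672), Mul(-1, Add(41961, -128462))), Pow(Mul(Add(-189, Mul(-1, 108)), 296), -1)) = Mul(Add(172422, Mul(-1, -86501)), Pow(Mul(Add(-189, -108), 296), -1)) = Mul(Add(172422, 86501), Pow(Mul(-297, 296), -1)) = Mul(258923, Pow(-87912, -1)) = Mul(258923, Rational(-1, 87912)) = Rational(-258923, 87912)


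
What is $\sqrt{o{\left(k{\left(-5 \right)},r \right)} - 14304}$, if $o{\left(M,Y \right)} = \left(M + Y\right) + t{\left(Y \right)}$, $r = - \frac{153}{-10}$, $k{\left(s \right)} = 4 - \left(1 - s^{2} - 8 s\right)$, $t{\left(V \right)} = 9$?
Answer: $\frac{i \sqrt{1429170}}{10} \approx 119.55 i$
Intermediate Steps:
$k{\left(s \right)} = 3 + s^{2} + 8 s$ ($k{\left(s \right)} = 4 + \left(-1 + s^{2} + 8 s\right) = 3 + s^{2} + 8 s$)
$r = \frac{153}{10}$ ($r = \left(-153\right) \left(- \frac{1}{10}\right) = \frac{153}{10} \approx 15.3$)
$o{\left(M,Y \right)} = 9 + M + Y$ ($o{\left(M,Y \right)} = \left(M + Y\right) + 9 = 9 + M + Y$)
$\sqrt{o{\left(k{\left(-5 \right)},r \right)} - 14304} = \sqrt{\left(9 + \left(3 + \left(-5\right)^{2} + 8 \left(-5\right)\right) + \frac{153}{10}\right) - 14304} = \sqrt{\left(9 + \left(3 + 25 - 40\right) + \frac{153}{10}\right) - 14304} = \sqrt{\left(9 - 12 + \frac{153}{10}\right) - 14304} = \sqrt{\frac{123}{10} - 14304} = \sqrt{- \frac{142917}{10}} = \frac{i \sqrt{1429170}}{10}$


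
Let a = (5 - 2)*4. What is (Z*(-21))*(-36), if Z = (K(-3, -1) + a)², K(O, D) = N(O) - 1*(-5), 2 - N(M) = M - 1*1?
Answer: 399924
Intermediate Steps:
a = 12 (a = 3*4 = 12)
N(M) = 3 - M (N(M) = 2 - (M - 1*1) = 2 - (M - 1) = 2 - (-1 + M) = 2 + (1 - M) = 3 - M)
K(O, D) = 8 - O (K(O, D) = (3 - O) - 1*(-5) = (3 - O) + 5 = 8 - O)
Z = 529 (Z = ((8 - 1*(-3)) + 12)² = ((8 + 3) + 12)² = (11 + 12)² = 23² = 529)
(Z*(-21))*(-36) = (529*(-21))*(-36) = -11109*(-36) = 399924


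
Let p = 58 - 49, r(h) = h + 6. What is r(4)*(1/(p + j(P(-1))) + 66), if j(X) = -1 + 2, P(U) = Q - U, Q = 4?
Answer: 661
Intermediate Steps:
P(U) = 4 - U
j(X) = 1
r(h) = 6 + h
p = 9
r(4)*(1/(p + j(P(-1))) + 66) = (6 + 4)*(1/(9 + 1) + 66) = 10*(1/10 + 66) = 10*(661/10) = 661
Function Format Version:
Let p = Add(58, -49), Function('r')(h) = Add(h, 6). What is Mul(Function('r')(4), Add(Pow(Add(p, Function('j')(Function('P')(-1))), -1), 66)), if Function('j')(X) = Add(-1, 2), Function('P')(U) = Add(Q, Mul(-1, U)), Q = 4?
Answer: 661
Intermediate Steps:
Function('P')(U) = Add(4, Mul(-1, U))
Function('j')(X) = 1
Function('r')(h) = Add(6, h)
p = 9
Mul(Function('r')(4), Add(Pow(Add(p, Function('j')(Function('P')(-1))), -1), 66)) = Mul(Add(6, 4), Add(Pow(Add(9, 1), -1), 66)) = Mul(10, Add(Pow(10, -1), 66)) = Mul(10, Add(Rational(1, 10), 66)) = Mul(10, Rational(661, 10)) = 661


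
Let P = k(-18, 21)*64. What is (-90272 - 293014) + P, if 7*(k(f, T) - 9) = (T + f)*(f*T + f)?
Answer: -2755002/7 ≈ -3.9357e+5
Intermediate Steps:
k(f, T) = 9 + (T + f)*(f + T*f)/7 (k(f, T) = 9 + ((T + f)*(f*T + f))/7 = 9 + ((T + f)*(T*f + f))/7 = 9 + ((T + f)*(f + T*f))/7 = 9 + (T + f)*(f + T*f)/7)
P = -72000/7 (P = (9 + (1/7)*(-18)**2 + (1/7)*21*(-18) + (1/7)*21*(-18)**2 + (1/7)*(-18)*21**2)*64 = (9 + (1/7)*324 - 54 + (1/7)*21*324 + (1/7)*(-18)*441)*64 = (9 + 324/7 - 54 + 972 - 1134)*64 = -1125/7*64 = -72000/7 ≈ -10286.)
(-90272 - 293014) + P = (-90272 - 293014) - 72000/7 = -383286 - 72000/7 = -2755002/7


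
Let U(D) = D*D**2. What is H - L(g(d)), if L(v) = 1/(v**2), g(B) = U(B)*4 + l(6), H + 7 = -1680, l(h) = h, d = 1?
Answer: -168701/100 ≈ -1687.0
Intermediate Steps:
U(D) = D**3
H = -1687 (H = -7 - 1680 = -1687)
g(B) = 6 + 4*B**3 (g(B) = B**3*4 + 6 = 4*B**3 + 6 = 6 + 4*B**3)
L(v) = v**(-2)
H - L(g(d)) = -1687 - 1/(6 + 4*1**3)**2 = -1687 - 1/(6 + 4*1)**2 = -1687 - 1/(6 + 4)**2 = -1687 - 1/10**2 = -1687 - 1*1/100 = -1687 - 1/100 = -168701/100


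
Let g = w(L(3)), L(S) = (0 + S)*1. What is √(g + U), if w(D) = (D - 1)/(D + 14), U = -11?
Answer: I*√3145/17 ≈ 3.2988*I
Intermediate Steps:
L(S) = S (L(S) = S*1 = S)
w(D) = (-1 + D)/(14 + D)
g = 2/17 (g = (-1 + 3)/(14 + 3) = 2/17 ≈ 0.11765)
√(g + U) = √(2/17 - 11) = √(-185/17) = I*√3145/17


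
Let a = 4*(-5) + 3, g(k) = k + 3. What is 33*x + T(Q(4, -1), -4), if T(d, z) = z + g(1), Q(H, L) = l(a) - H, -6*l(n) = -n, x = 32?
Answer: 1056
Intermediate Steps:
g(k) = 3 + k
a = -17 (a = -20 + 3 = -17)
l(n) = n/6 (l(n) = -(-1)*n/6 = n/6)
Q(H, L) = -17/6 - H (Q(H, L) = (⅙)*(-17) - H = -17/6 - H)
T(d, z) = 4 + z (T(d, z) = z + (3 + 1) = z + 4 = 4 + z)
33*x + T(Q(4, -1), -4) = 33*32 + (4 - 4) = 1056 + 0 = 1056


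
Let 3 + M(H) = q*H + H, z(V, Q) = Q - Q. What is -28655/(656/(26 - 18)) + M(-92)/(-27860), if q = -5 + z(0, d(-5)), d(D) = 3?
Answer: -79835823/228452 ≈ -349.46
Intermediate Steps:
z(V, Q) = 0
q = -5 (q = -5 + 0 = -5)
M(H) = -3 - 4*H (M(H) = -3 + (-5*H + H) = -3 - 4*H)
-28655/(656/(26 - 18)) + M(-92)/(-27860) = -28655/(656/(26 - 18)) + (-3 - 4*(-92))/(-27860) = -28655/(656/8) + (-3 + 368)*(-1/27860) = -28655/((1/8)*656) + 365*(-1/27860) = -28655/82 - 73/5572 = -79835823/228452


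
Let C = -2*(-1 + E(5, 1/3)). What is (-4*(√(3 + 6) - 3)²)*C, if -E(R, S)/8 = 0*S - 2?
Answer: 0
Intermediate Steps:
E(R, S) = 16 (E(R, S) = -8*(0*S - 2) = -8*(0 - 2) = -8*(-2) = 16)
C = -30 (C = -2*(-1 + 16) = -2*15 = -30)
(-4*(√(3 + 6) - 3)²)*C = -4*(√(3 + 6) - 3)²*(-30) = -4*(√9 - 3)²*(-30) = -4*(3 - 3)²*(-30) = -4*0²*(-30) = -4*0*(-30) = 0*(-30) = 0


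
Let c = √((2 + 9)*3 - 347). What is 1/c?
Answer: -I*√314/314 ≈ -0.056433*I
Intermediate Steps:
c = I*√314 (c = √(11*3 - 347) = √(33 - 347) = √(-314) = I*√314 ≈ 17.72*I)
1/c = 1/(I*√314) = -I*√314/314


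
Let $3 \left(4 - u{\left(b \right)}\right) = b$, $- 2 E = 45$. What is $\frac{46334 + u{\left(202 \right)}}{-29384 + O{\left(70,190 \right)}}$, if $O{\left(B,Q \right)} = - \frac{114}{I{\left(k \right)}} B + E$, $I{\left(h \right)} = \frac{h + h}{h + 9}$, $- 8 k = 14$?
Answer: $- \frac{277624}{77259} \approx -3.5934$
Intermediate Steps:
$k = - \frac{7}{4}$ ($k = \left(- \frac{1}{8}\right) 14 = - \frac{7}{4} \approx -1.75$)
$I{\left(h \right)} = \frac{2 h}{9 + h}$
$E = - \frac{45}{2}$ ($E = \left(- \frac{1}{2}\right) 45 = - \frac{45}{2} \approx -22.5$)
$u{\left(b \right)} = 4 - \frac{b}{3}$
$O{\left(B,Q \right)} = - \frac{45}{2} + \frac{1653 B}{7}$ ($O{\left(B,Q \right)} = - \frac{114}{2 \left(- \frac{7}{4}\right) \frac{1}{9 - \frac{7}{4}}} B - \frac{45}{2} = - \frac{114}{2 \left(- \frac{7}{4}\right) \frac{1}{\frac{29}{4}}} B - \frac{45}{2} = - \frac{114}{2 \left(- \frac{7}{4}\right) \frac{4}{29}} B - \frac{45}{2} = - \frac{114}{- \frac{14}{29}} B - \frac{45}{2} = \left(-114\right) \left(- \frac{29}{14}\right) B - \frac{45}{2} = \frac{1653 B}{7} - \frac{45}{2} = - \frac{45}{2} + \frac{1653 B}{7}$)
$\frac{46334 + u{\left(202 \right)}}{-29384 + O{\left(70,190 \right)}} = \frac{46334 + \left(4 - \frac{202}{3}\right)}{-29384 + \left(- \frac{45}{2} + \frac{1653}{7} \cdot 70\right)} = \frac{46334 + \left(4 - \frac{202}{3}\right)}{-29384 + \left(- \frac{45}{2} + 16530\right)} = \frac{46334 - \frac{190}{3}}{-29384 + \frac{33015}{2}} = \frac{138812}{3 \left(- \frac{25753}{2}\right)} = \frac{138812}{3} \left(- \frac{2}{25753}\right) = - \frac{277624}{77259}$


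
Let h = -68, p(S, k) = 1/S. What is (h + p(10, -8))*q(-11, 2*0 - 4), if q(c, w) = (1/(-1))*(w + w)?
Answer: -2716/5 ≈ -543.20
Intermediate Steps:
q(c, w) = -2*w (q(c, w) = (1*(-1))*(2*w) = -2*w)
(h + p(10, -8))*q(-11, 2*0 - 4) = (-68 + 1/10)*(-2*(2*0 - 4)) = (-68 + 1/10)*(-2*(0 - 4)) = -(-679)*(-4)/5 = -679/10*8 = -2716/5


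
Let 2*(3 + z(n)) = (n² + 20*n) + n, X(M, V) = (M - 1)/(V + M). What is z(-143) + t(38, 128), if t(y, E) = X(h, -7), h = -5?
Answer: 17441/2 ≈ 8720.5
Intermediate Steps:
X(M, V) = (-1 + M)/(M + V)
t(y, E) = ½ (t(y, E) = (-1 - 5)/(-5 - 7) = -6/(-12) = -1/12*(-6) = ½)
z(n) = -3 + n²/2 + 21*n/2 (z(n) = -3 + ((n² + 20*n) + n)/2 = -3 + (n² + 21*n)/2 = -3 + (n²/2 + 21*n/2) = -3 + n²/2 + 21*n/2)
z(-143) + t(38, 128) = (-3 + (½)*(-143)² + (21/2)*(-143)) + ½ = (-3 + (½)*20449 - 3003/2) + ½ = (-3 + 20449/2 - 3003/2) + ½ = 8720 + ½ = 17441/2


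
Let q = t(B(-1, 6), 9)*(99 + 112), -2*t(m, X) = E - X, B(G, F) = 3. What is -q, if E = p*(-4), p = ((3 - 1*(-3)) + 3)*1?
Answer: -9495/2 ≈ -4747.5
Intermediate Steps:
p = 9 (p = ((3 + 3) + 3)*1 = (6 + 3)*1 = 9*1 = 9)
E = -36 (E = 9*(-4) = -36)
t(m, X) = 18 + X/2 (t(m, X) = -(-36 - X)/2 = 18 + X/2)
q = 9495/2 (q = (18 + (½)*9)*(99 + 112) = (18 + 9/2)*211 = (45/2)*211 = 9495/2 ≈ 4747.5)
-q = -1*9495/2 = -9495/2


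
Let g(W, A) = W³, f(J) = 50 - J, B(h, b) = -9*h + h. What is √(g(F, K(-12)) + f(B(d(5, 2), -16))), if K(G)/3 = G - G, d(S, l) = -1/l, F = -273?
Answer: I*√20346371 ≈ 4510.7*I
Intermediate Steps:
B(h, b) = -8*h
K(G) = 0 (K(G) = 3*(G - G) = 3*0 = 0)
√(g(F, K(-12)) + f(B(d(5, 2), -16))) = √((-273)³ + (50 - (-8)*(-1/2))) = √(-20346417 + (50 - (-8)*(-1*½))) = √(-20346417 + (50 - (-8)*(-1)/2)) = √(-20346417 + (50 - 1*4)) = √(-20346417 + (50 - 4)) = √(-20346417 + 46) = √(-20346371) = I*√20346371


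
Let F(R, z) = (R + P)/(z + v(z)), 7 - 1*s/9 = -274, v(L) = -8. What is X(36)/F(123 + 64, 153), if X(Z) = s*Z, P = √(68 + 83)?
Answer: 411443010/5803 - 2200230*√151/5803 ≈ 66243.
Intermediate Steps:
P = √151 ≈ 12.288
s = 2529 (s = 63 - 9*(-274) = 63 + 2466 = 2529)
X(Z) = 2529*Z
F(R, z) = (R + √151)/(-8 + z) (F(R, z) = (R + √151)/(z - 8) = (R + √151)/(-8 + z))
X(36)/F(123 + 64, 153) = (2529*36)/((((123 + 64) + √151)/(-8 + 153))) = 91044/(((187 + √151)/145)) = 91044/(187/145 + √151/145)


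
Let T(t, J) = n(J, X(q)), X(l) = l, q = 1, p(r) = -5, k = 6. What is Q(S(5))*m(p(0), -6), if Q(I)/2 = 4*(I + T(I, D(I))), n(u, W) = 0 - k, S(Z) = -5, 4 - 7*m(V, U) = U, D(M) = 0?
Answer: -880/7 ≈ -125.71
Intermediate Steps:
m(V, U) = 4/7 - U/7
n(u, W) = -6 (n(u, W) = 0 - 1*6 = 0 - 6 = -6)
T(t, J) = -6
Q(I) = -48 + 8*I (Q(I) = 2*(4*(I - 6)) = 2*(4*(-6 + I)) = 2*(-24 + 4*I) = -48 + 8*I)
Q(S(5))*m(p(0), -6) = (-48 + 8*(-5))*(4/7 - ⅐*(-6)) = (-48 - 40)*(4/7 + 6/7) = -88*10/7 = -880/7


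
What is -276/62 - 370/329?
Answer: -56872/10199 ≈ -5.5762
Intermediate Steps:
-276/62 - 370/329 = -276*1/62 - 370*1/329 = -138/31 - 370/329 = -56872/10199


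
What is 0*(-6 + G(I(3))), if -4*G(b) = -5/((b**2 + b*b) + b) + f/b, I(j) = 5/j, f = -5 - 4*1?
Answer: 0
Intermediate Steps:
f = -9 (f = -5 - 4 = -9)
G(b) = 5/(4*(b + 2*b**2)) + 9/(4*b) (G(b) = -(-5/((b**2 + b*b) + b) - 9/b)/4 = -(-5/((b**2 + b**2) + b) - 9/b)/4 = -(-5/(2*b**2 + b) - 9/b)/4 = -(-5/(b + 2*b**2) - 9/b)/4 = -(-9/b - 5/(b + 2*b**2))/4 = 5/(4*(b + 2*b**2)) + 9/(4*b))
0*(-6 + G(I(3))) = 0*(-6 + (7 + 9*(5/3))/(2*((5/3))*(1 + 2*(5/3)))) = 0*(-6 + (7 + 9*(5*(1/3)))/(2*((5*(1/3)))*(1 + 2*(5*(1/3))))) = 0*(-6 + (7 + 9*(5/3))/(2*(5/3)*(1 + 2*(5/3)))) = 0*(-6 + (1/2)*(3/5)*(7 + 15)/(1 + 10/3)) = 0*(-6 + (1/2)*(3/5)*22/(13/3)) = 0*(-6 + (1/2)*(3/5)*(3/13)*22) = 0*(-6 + 99/65) = 0*(-291/65) = 0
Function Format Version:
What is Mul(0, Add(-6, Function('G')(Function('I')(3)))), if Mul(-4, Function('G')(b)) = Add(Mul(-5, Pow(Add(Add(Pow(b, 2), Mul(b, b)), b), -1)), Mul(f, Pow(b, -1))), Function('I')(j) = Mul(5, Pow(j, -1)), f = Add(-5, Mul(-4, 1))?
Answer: 0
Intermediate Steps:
f = -9 (f = Add(-5, -4) = -9)
Function('G')(b) = Add(Mul(Rational(5, 4), Pow(Add(b, Mul(2, Pow(b, 2))), -1)), Mul(Rational(9, 4), Pow(b, -1))) (Function('G')(b) = Mul(Rational(-1, 4), Add(Mul(-5, Pow(Add(Add(Pow(b, 2), Mul(b, b)), b), -1)), Mul(-9, Pow(b, -1)))) = Mul(Rational(-1, 4), Add(Mul(-5, Pow(Add(Add(Pow(b, 2), Pow(b, 2)), b), -1)), Mul(-9, Pow(b, -1)))) = Mul(Rational(-1, 4), Add(Mul(-5, Pow(Add(Mul(2, Pow(b, 2)), b), -1)), Mul(-9, Pow(b, -1)))) = Mul(Rational(-1, 4), Add(Mul(-5, Pow(Add(b, Mul(2, Pow(b, 2))), -1)), Mul(-9, Pow(b, -1)))) = Mul(Rational(-1, 4), Add(Mul(-9, Pow(b, -1)), Mul(-5, Pow(Add(b, Mul(2, Pow(b, 2))), -1)))) = Add(Mul(Rational(5, 4), Pow(Add(b, Mul(2, Pow(b, 2))), -1)), Mul(Rational(9, 4), Pow(b, -1))))
Mul(0, Add(-6, Function('G')(Function('I')(3)))) = Mul(0, Add(-6, Mul(Rational(1, 2), Pow(Mul(5, Pow(3, -1)), -1), Pow(Add(1, Mul(2, Mul(5, Pow(3, -1)))), -1), Add(7, Mul(9, Mul(5, Pow(3, -1))))))) = Mul(0, Add(-6, Mul(Rational(1, 2), Pow(Mul(5, Rational(1, 3)), -1), Pow(Add(1, Mul(2, Mul(5, Rational(1, 3)))), -1), Add(7, Mul(9, Mul(5, Rational(1, 3))))))) = Mul(0, Add(-6, Mul(Rational(1, 2), Pow(Rational(5, 3), -1), Pow(Add(1, Mul(2, Rational(5, 3))), -1), Add(7, Mul(9, Rational(5, 3)))))) = Mul(0, Add(-6, Mul(Rational(1, 2), Rational(3, 5), Pow(Add(1, Rational(10, 3)), -1), Add(7, 15)))) = Mul(0, Add(-6, Mul(Rational(1, 2), Rational(3, 5), Pow(Rational(13, 3), -1), 22))) = Mul(0, Add(-6, Mul(Rational(1, 2), Rational(3, 5), Rational(3, 13), 22))) = Mul(0, Add(-6, Rational(99, 65))) = Mul(0, Rational(-291, 65)) = 0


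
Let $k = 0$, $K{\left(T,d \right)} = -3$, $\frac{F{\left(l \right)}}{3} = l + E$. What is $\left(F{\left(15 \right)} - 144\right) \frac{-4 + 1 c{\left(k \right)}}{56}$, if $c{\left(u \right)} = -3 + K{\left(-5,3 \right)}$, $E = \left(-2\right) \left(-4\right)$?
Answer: $\frac{375}{28} \approx 13.393$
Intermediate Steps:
$E = 8$
$F{\left(l \right)} = 24 + 3 l$ ($F{\left(l \right)} = 3 \left(l + 8\right) = 3 \left(8 + l\right) = 24 + 3 l$)
$c{\left(u \right)} = -6$ ($c{\left(u \right)} = -3 - 3 = -6$)
$\left(F{\left(15 \right)} - 144\right) \frac{-4 + 1 c{\left(k \right)}}{56} = \left(\left(24 + 3 \cdot 15\right) - 144\right) \frac{-4 + 1 \left(-6\right)}{56} = \left(\left(24 + 45\right) - 144\right) \left(-4 - 6\right) \frac{1}{56} = \left(69 - 144\right) \left(\left(-10\right) \frac{1}{56}\right) = \left(-75\right) \left(- \frac{5}{28}\right) = \frac{375}{28}$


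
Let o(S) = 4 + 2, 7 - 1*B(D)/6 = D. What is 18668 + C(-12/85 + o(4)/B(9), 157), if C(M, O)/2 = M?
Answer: 1586671/85 ≈ 18667.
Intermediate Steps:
B(D) = 42 - 6*D
o(S) = 6
C(M, O) = 2*M
18668 + C(-12/85 + o(4)/B(9), 157) = 18668 + 2*(-12/85 + 6/(42 - 6*9)) = 18668 + 2*(-12*1/85 + 6/(42 - 54)) = 18668 + 2*(-12/85 + 6/(-12)) = 18668 + 2*(-12/85 + 6*(-1/12)) = 18668 + 2*(-12/85 - 1/2) = 18668 + 2*(-109/170) = 18668 - 109/85 = 1586671/85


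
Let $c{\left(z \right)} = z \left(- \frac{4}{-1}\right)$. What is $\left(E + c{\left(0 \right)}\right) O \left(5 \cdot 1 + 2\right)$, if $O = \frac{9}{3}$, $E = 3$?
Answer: $63$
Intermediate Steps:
$c{\left(z \right)} = 4 z$ ($c{\left(z \right)} = z \left(\left(-4\right) \left(-1\right)\right) = z 4 = 4 z$)
$O = 3$ ($O = 9 \cdot \frac{1}{3} = 3$)
$\left(E + c{\left(0 \right)}\right) O \left(5 \cdot 1 + 2\right) = \left(3 + 4 \cdot 0\right) 3 \left(5 \cdot 1 + 2\right) = \left(3 + 0\right) 3 \left(5 + 2\right) = 3 \cdot 3 \cdot 7 = 9 \cdot 7 = 63$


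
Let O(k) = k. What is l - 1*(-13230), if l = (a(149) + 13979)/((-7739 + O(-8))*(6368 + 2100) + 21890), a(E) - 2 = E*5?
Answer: 433809747827/32789853 ≈ 13230.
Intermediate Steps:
a(E) = 2 + 5*E (a(E) = 2 + E*5 = 2 + 5*E)
l = -7363/32789853 (l = ((2 + 5*149) + 13979)/((-7739 - 8)*(6368 + 2100) + 21890) = ((2 + 745) + 13979)/(-7747*8468 + 21890) = (747 + 13979)/(-65601596 + 21890) = 14726/(-65579706) = 14726*(-1/65579706) = -7363/32789853 ≈ -0.00022455)
l - 1*(-13230) = -7363/32789853 - 1*(-13230) = -7363/32789853 + 13230 = 433809747827/32789853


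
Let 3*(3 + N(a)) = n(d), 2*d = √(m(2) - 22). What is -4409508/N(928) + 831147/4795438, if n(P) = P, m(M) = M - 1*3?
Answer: 2283716688654441/1664016986 + 26457048*I*√23/347 ≈ 1.3724e+6 + 3.6566e+5*I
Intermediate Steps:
m(M) = -3 + M (m(M) = M - 3 = -3 + M)
d = I*√23/2 (d = √((-3 + 2) - 22)/2 = √(-1 - 22)/2 = √(-23)/2 = (I*√23)/2 = I*√23/2 ≈ 2.3979*I)
N(a) = -3 + I*√23/6 (N(a) = -3 + (I*√23/2)/3 = -3 + I*√23/6)
-4409508/N(928) + 831147/4795438 = -4409508/(-3 + I*√23/6) + 831147/4795438 = 831147/4795438 - 4409508/(-3 + I*√23/6)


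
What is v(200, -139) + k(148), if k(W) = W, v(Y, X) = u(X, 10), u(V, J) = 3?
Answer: 151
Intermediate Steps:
v(Y, X) = 3
v(200, -139) + k(148) = 3 + 148 = 151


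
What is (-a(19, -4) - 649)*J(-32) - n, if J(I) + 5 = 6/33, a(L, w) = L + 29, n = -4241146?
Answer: 46689547/11 ≈ 4.2445e+6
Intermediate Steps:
a(L, w) = 29 + L
J(I) = -53/11 (J(I) = -5 + 6/33 = -5 + 6*(1/33) = -5 + 2/11 = -53/11)
(-a(19, -4) - 649)*J(-32) - n = (-(29 + 19) - 649)*(-53/11) - 1*(-4241146) = (-1*48 - 649)*(-53/11) + 4241146 = (-48 - 649)*(-53/11) + 4241146 = -697*(-53/11) + 4241146 = 36941/11 + 4241146 = 46689547/11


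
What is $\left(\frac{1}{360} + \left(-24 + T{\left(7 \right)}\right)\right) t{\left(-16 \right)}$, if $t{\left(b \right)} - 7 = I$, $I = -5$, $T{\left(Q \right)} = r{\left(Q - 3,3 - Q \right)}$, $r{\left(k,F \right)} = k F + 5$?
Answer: $- \frac{12599}{180} \approx -69.994$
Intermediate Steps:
$r{\left(k,F \right)} = 5 + F k$ ($r{\left(k,F \right)} = F k + 5 = 5 + F k$)
$T{\left(Q \right)} = 5 + \left(-3 + Q\right) \left(3 - Q\right)$ ($T{\left(Q \right)} = 5 + \left(3 - Q\right) \left(Q - 3\right) = 5 + \left(3 - Q\right) \left(-3 + Q\right) = 5 + \left(-3 + Q\right) \left(3 - Q\right)$)
$t{\left(b \right)} = 2$ ($t{\left(b \right)} = 7 - 5 = 2$)
$\left(\frac{1}{360} + \left(-24 + T{\left(7 \right)}\right)\right) t{\left(-16 \right)} = \left(\frac{1}{360} - \left(19 + \left(-3 + 7\right)^{2}\right)\right) 2 = \left(\frac{1}{360} + \left(-24 + \left(5 - 4^{2}\right)\right)\right) 2 = \left(\frac{1}{360} + \left(-24 + \left(5 - 16\right)\right)\right) 2 = \left(\frac{1}{360} - 35\right) 2 = \left(- \frac{12599}{360}\right) 2 = - \frac{12599}{180}$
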